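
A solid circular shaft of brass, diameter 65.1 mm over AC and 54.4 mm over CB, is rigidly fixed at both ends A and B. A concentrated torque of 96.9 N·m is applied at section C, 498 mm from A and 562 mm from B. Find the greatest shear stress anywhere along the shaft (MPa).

Compatibility: T_A·a/J_AC = T_B·b/J_CB with T_A + T_B = T₀.
J_AC = 1.76×10^-6 m⁴, J_CB = 8.60×10^-7 m⁴, so T_A = T₀·(J_AC/a)/((J_AC/a)+(J_CB/b)) = 67.66 N·m, T_B = 29.24 N·m.
τ in each portion: τ_AC = 1.25×10^6 Pa, τ_CB = 9.25×10^5 Pa; maximum is in AC.
τ_max = T_AC·r/J = 67.66·0.0325/1.76×10^-6 = 1.249×10^6 Pa.

1.25 MPa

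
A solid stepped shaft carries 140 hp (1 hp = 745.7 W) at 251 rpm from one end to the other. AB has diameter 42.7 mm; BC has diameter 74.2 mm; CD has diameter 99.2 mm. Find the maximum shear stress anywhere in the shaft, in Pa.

2.60e8 Pa

ω = 2π·251/60 = 26.28 rad/s, so T = P/ω = 140×745.7 / 26.28 = 3972 N·m.
Under the same torque, τ_max = 16T/(πd³) is largest where d is smallest — segment AB (d = 42.7 mm).
τ_max = 16·3972/(π·(0.0427)³) = 2.598×10^8 Pa.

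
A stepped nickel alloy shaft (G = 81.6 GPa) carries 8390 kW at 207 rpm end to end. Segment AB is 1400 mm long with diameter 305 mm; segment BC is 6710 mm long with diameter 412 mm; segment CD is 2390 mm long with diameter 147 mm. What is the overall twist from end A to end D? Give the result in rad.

ω = 2π·207/60 = 21.68 rad/s, so T = P/ω = 8390×10³ / 21.68 = 387000 N·m.
J_AB = π(0.305)⁴/32 = 8.50×10^-4 m⁴; J_BC = π(0.412)⁴/32 = 2.83×10^-3 m⁴; J_CD = π(0.147)⁴/32 = 4.58×10^-5 m⁴.
θ = (T/G)·Σ L_i/J_i = (387000/81.6×10⁹)·(1.40/8.50×10^-4 + 6.71/2.83×10^-3 + 2.39/4.58×10^-5) = 0.2664 rad.

0.266 rad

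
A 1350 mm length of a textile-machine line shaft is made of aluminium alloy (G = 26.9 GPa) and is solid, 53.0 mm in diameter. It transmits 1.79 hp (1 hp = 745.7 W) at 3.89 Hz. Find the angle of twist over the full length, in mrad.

ω = 2π·3.89 = 24.44 rad/s, so T = P/ω = 1.79×745.7 / 24.44 = 54.61 N·m.
J = πd⁴/32 = π(0.0530)⁴/32 = 7.746×10^-7 m⁴.
θ = T·L/(G·J) = 54.61 × 1.35 / (26.9×10⁹ × 7.746×10^-7) = 3.538×10^-3 rad.

3.54 mrad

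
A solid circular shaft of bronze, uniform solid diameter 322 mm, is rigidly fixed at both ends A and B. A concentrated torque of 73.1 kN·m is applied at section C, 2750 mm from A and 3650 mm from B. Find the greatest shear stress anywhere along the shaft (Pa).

6.36e6 Pa

With uniform GJ and both ends fixed, compatibility θ_AC = θ_CB gives T_A·a = T_B·b, together with T_A + T_B = T₀.
T_A = T₀·b/(a+b) = 73100·3650/6400 = 41690 N·m; T_B = 31410 N·m.
τ in each portion: τ_AC = 6.36×10^6 Pa, τ_CB = 4.79×10^6 Pa; maximum is in AC.
τ_max = T_AC·r/J = 41690·0.161/1.06×10^-3 = 6.360×10^6 Pa.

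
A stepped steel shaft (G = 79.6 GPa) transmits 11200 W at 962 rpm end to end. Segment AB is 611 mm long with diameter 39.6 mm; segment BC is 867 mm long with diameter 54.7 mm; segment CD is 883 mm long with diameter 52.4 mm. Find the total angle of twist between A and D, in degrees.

0.377°

ω = 2π·962/60 = 100.7 rad/s, so T = P/ω = 11200 / 100.7 = 111.2 N·m.
J_AB = π(0.0396)⁴/32 = 2.41×10^-7 m⁴; J_BC = π(0.0547)⁴/32 = 8.79×10^-7 m⁴; J_CD = π(0.0524)⁴/32 = 7.40×10^-7 m⁴.
θ = (T/G)·Σ L_i/J_i = (111.2/79.6×10⁹)·(0.611/2.41×10^-7 + 0.867/8.79×10^-7 + 0.883/7.40×10^-7) = 6.579×10^-3 rad.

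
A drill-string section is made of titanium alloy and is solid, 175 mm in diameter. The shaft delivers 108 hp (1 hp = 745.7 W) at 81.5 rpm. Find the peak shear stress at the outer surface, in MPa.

ω = 2π·81.5/60 = 8.535 rad/s, so T = P/ω = 108×745.7 / 8.535 = 9436 N·m.
J = πd⁴/32 = π(0.175)⁴/32 = 9.208×10^-5 m⁴.
τ_max = T·r/J = 9436 × 0.0875 / 9.208×10^-5 = 8.967×10^6 Pa.

8.97 MPa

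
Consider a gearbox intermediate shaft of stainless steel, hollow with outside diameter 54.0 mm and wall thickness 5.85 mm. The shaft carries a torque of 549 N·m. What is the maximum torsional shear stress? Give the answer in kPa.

28500 kPa

J = π(d_o⁴ − d_i⁴)/32 = π(0.0540⁴ − 0.0423⁴)/32 = 5.205×10^-7 m⁴.
τ_max = T·r/J = 549.0 × 0.0270 / 5.205×10^-7 = 2.848×10^7 Pa.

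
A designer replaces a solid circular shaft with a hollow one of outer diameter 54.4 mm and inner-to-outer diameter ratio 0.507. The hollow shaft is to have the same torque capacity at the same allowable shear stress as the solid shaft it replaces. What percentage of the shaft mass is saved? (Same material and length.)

Equal τ_max and T ⇒ the solid shaft needs d_s³ = d_o³(1−k⁴), so d_s = 54.4·(1−0.507⁴)^(1/3) = 53.17 mm.
Area ratio A_h/A_s = d_o²(1−k²)/d_s² = (1−k²)/(1−k⁴)^(2/3) = 0.7776.
Mass saving = 1 − 0.7776 = 22.2 %.

22.2 %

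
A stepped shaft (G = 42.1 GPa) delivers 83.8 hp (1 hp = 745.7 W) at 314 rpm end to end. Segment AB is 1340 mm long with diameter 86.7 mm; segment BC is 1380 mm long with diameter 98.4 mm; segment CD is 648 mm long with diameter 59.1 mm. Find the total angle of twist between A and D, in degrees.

ω = 2π·314/60 = 32.88 rad/s, so T = P/ω = 83.8×745.7 / 32.88 = 1900 N·m.
J_AB = π(0.0867)⁴/32 = 5.55×10^-6 m⁴; J_BC = π(0.0984)⁴/32 = 9.20×10^-6 m⁴; J_CD = π(0.0591)⁴/32 = 1.20×10^-6 m⁴.
θ = (T/G)·Σ L_i/J_i = (1900/42.1×10⁹)·(1.34/5.55×10^-6 + 1.38/9.20×10^-6 + 0.648/1.20×10^-6) = 0.04210 rad.

2.41°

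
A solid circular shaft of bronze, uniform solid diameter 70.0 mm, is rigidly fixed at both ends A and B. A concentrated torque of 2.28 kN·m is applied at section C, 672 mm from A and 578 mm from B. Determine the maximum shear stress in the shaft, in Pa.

1.82e7 Pa

With uniform GJ and both ends fixed, compatibility θ_AC = θ_CB gives T_A·a = T_B·b, together with T_A + T_B = T₀.
T_A = T₀·b/(a+b) = 2280·578/1250 = 1054 N·m; T_B = 1226 N·m.
τ in each portion: τ_AC = 1.57×10^7 Pa, τ_CB = 1.82×10^7 Pa; maximum is in CB.
τ_max = T_CB·r/J = 1226·0.0350/2.36×10^-6 = 1.820×10^7 Pa.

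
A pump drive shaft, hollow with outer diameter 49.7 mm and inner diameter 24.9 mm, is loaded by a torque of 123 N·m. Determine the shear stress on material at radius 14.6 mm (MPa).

3.20 MPa

J = π(d_o⁴ − d_i⁴)/32 = π(0.0497⁴ − 0.0249⁴)/32 = 5.613×10^-7 m⁴.
Shear stress varies linearly with radius: τ = T·r/J = 123.0 × 0.0146 / 5.613×10^-7 = 3.200×10^6 Pa.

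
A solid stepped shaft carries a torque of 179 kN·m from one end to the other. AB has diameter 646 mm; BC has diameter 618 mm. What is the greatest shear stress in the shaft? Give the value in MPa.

3.86 MPa

Under the same torque, τ_max = 16T/(πd³) is largest where d is smallest — segment BC (d = 618 mm).
τ_max = 16·179000/(π·(0.618)³) = 3.862×10^6 Pa.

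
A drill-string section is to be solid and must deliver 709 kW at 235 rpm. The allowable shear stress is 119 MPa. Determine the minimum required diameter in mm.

ω = 2π·235/60 = 24.61 rad/s, so T = P/ω = 709×10³ / 24.61 = 28810 N·m.
For a solid shaft τ_max = 16T/(πd³), so d = (16T/(π τ_allow))^(1/3) = (16·28810/(π·1.19×10^8))^(1/3) = 0.1072 m.

107 mm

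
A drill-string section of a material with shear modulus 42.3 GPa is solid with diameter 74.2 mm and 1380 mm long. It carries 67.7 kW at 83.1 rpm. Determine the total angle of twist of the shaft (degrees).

ω = 2π·83.1/60 = 8.702 rad/s, so T = P/ω = 67.7×10³ / 8.702 = 7780 N·m.
J = πd⁴/32 = π(0.0742)⁴/32 = 2.976×10^-6 m⁴.
θ = T·L/(G·J) = 7780 × 1.38 / (42.3×10⁹ × 2.976×10^-6) = 0.08529 rad.

4.89°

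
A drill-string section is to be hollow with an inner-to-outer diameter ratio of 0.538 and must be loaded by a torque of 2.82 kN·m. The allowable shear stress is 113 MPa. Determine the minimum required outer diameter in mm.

51.8 mm

For a hollow shaft with d_i/d_o = 0.538: τ_max = 16T/(π d_o³ (1−k⁴)), so d_o = [16T/(π τ_allow (1−k⁴))]^(1/3) = [16·2820/(π·1.13×10^8·0.9162)]^(1/3) = 0.05177 m.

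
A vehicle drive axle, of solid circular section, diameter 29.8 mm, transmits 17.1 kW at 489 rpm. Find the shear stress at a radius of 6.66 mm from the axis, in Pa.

2.87e7 Pa

ω = 2π·489/60 = 51.21 rad/s, so T = P/ω = 17.1×10³ / 51.21 = 333.9 N·m.
J = πd⁴/32 = π(0.0298)⁴/32 = 7.742×10^-8 m⁴.
Shear stress varies linearly with radius: τ = T·r/J = 333.9 × 0.00666 / 7.742×10^-8 = 2.873×10^7 Pa.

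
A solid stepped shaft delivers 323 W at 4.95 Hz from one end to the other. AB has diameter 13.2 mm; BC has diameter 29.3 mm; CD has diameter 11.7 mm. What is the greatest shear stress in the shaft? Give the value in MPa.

ω = 2π·4.95 = 31.10 rad/s, so T = P/ω = 323 / 31.10 = 10.39 N·m.
Under the same torque, τ_max = 16T/(πd³) is largest where d is smallest — segment CD (d = 11.7 mm).
τ_max = 16·10.39/(π·(0.0117)³) = 3.302×10^7 Pa.

33.0 MPa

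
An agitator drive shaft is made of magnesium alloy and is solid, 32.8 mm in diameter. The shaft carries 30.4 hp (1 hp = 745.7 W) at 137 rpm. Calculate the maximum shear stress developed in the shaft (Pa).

2.28e8 Pa

ω = 2π·137/60 = 14.35 rad/s, so T = P/ω = 30.4×745.7 / 14.35 = 1580 N·m.
J = πd⁴/32 = π(0.0328)⁴/32 = 1.136×10^-7 m⁴.
τ_max = T·r/J = 1580 × 0.0164 / 1.136×10^-7 = 2.281×10^8 Pa.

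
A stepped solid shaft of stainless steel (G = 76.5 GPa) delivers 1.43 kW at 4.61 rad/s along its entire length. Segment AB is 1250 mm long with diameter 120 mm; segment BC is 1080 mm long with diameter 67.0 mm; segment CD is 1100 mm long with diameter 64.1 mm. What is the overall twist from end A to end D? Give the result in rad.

0.00515 rad

ω = 4.61 rad/s, so T = P/ω = 1.43×10³ / 4.610 = 310.2 N·m.
J_AB = π(0.120)⁴/32 = 2.04×10^-5 m⁴; J_BC = π(0.0670)⁴/32 = 1.98×10^-6 m⁴; J_CD = π(0.0641)⁴/32 = 1.66×10^-6 m⁴.
θ = (T/G)·Σ L_i/J_i = (310.2/76.5×10⁹)·(1.25/2.04×10^-5 + 1.08/1.98×10^-6 + 1.10/1.66×10^-6) = 5.154×10^-3 rad.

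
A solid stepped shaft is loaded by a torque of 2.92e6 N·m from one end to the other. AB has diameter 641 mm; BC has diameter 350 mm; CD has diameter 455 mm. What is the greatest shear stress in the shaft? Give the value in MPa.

347 MPa

Under the same torque, τ_max = 16T/(πd³) is largest where d is smallest — segment BC (d = 350 mm).
τ_max = 16·2.920e6/(π·(0.350)³) = 3.469×10^8 Pa.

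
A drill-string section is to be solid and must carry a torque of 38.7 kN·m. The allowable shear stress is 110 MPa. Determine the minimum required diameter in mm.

121 mm

For a solid shaft τ_max = 16T/(πd³), so d = (16T/(π τ_allow))^(1/3) = (16·38700/(π·1.10×10^8))^(1/3) = 0.1215 m.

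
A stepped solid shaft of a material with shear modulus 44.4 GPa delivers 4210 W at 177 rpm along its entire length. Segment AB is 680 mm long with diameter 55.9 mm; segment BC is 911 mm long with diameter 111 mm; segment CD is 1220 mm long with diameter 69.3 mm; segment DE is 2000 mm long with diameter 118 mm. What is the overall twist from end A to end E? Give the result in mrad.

ω = 2π·177/60 = 18.54 rad/s, so T = P/ω = 4210 / 18.54 = 227.1 N·m.
J_AB = π(0.0559)⁴/32 = 9.59×10^-7 m⁴; J_BC = π(0.111)⁴/32 = 1.49×10^-5 m⁴; J_CD = π(0.0693)⁴/32 = 2.26×10^-6 m⁴; J_DE = π(0.118)⁴/32 = 1.90×10^-5 m⁴.
θ = (T/G)·Σ L_i/J_i = (227.1/44.4×10⁹)·(0.680/9.59×10^-7 + 0.911/1.49×10^-5 + 1.22/2.26×10^-6 + 2.00/1.90×10^-5) = 7.235×10^-3 rad.

7.24 mrad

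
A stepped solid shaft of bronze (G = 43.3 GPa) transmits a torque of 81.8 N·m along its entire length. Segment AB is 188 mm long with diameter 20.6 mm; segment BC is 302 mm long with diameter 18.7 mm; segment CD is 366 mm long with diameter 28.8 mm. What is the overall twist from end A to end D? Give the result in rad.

J_AB = π(0.0206)⁴/32 = 1.77×10^-8 m⁴; J_BC = π(0.0187)⁴/32 = 1.20×10^-8 m⁴; J_CD = π(0.0288)⁴/32 = 6.75×10^-8 m⁴.
θ = (T/G)·Σ L_i/J_i = (81.80/43.3×10⁹)·(0.188/1.77×10^-8 + 0.302/1.20×10^-8 + 0.366/6.75×10^-8) = 0.07785 rad.

0.0778 rad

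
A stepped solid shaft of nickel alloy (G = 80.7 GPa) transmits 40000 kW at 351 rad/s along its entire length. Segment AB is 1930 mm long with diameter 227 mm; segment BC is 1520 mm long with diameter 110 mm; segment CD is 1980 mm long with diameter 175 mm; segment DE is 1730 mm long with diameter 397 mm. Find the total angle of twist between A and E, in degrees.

ω = 351 rad/s, so T = P/ω = 40000×10³ / 351.0 = 114000 N·m.
J_AB = π(0.227)⁴/32 = 2.61×10^-4 m⁴; J_BC = π(0.110)⁴/32 = 1.44×10^-5 m⁴; J_CD = π(0.175)⁴/32 = 9.21×10^-5 m⁴; J_DE = π(0.397)⁴/32 = 2.44×10^-3 m⁴.
θ = (T/G)·Σ L_i/J_i = (114000/80.7×10⁹)·(1.93/2.61×10^-4 + 1.52/1.44×10^-5 + 1.98/9.21×10^-5 + 1.73/2.44×10^-3) = 0.1912 rad.

11.0°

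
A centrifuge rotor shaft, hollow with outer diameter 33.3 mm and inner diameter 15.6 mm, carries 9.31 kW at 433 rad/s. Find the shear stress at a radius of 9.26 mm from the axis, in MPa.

ω = 433 rad/s, so T = P/ω = 9.31×10³ / 433.0 = 21.50 N·m.
J = π(d_o⁴ − d_i⁴)/32 = π(0.0333⁴ − 0.0156⁴)/32 = 1.149×10^-7 m⁴.
Shear stress varies linearly with radius: τ = T·r/J = 21.50 × 0.00926 / 1.149×10^-7 = 1.733×10^6 Pa.

1.73 MPa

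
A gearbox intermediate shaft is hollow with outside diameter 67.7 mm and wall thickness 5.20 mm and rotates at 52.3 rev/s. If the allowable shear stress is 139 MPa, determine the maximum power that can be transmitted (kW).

1350 kW

J = π(d_o⁴ − d_i⁴)/32 = π(0.0677⁴ − 0.0573⁴)/32 = 1.004×10^-6 m⁴.
T_max = τ_allow·J/r = 1.39×10^8 × 1.004×10^-6 / 0.0338 = 4123 N·m.
ω = 2π·52.3 = 328.6 rad/s, so P_max = T_max·ω = 1.355×10^6 W.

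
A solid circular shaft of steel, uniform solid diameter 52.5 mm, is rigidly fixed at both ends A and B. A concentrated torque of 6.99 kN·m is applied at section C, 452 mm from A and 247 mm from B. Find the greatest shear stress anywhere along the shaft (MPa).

With uniform GJ and both ends fixed, compatibility θ_AC = θ_CB gives T_A·a = T_B·b, together with T_A + T_B = T₀.
T_A = T₀·b/(a+b) = 6990·247/699.0 = 2470 N·m; T_B = 4520 N·m.
τ in each portion: τ_AC = 8.69×10^7 Pa, τ_CB = 1.59×10^8 Pa; maximum is in CB.
τ_max = T_CB·r/J = 4520·0.0262/7.46×10^-7 = 1.591×10^8 Pa.

159 MPa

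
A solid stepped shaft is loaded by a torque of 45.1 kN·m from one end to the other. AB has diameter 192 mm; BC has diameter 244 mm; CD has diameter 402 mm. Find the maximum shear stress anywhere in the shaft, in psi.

4710 psi

Under the same torque, τ_max = 16T/(πd³) is largest where d is smallest — segment AB (d = 192 mm).
τ_max = 16·45100/(π·(0.192)³) = 3.245×10^7 Pa.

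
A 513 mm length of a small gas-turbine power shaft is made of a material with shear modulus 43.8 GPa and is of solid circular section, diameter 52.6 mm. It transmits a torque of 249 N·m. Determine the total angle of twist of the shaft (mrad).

J = πd⁴/32 = π(0.0526)⁴/32 = 7.515×10^-7 m⁴.
θ = T·L/(G·J) = 249.0 × 0.513 / (43.8×10⁹ × 7.515×10^-7) = 3.881×10^-3 rad.

3.88 mrad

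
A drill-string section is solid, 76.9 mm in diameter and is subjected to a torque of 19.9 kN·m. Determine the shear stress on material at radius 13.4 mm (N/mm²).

J = πd⁴/32 = π(0.0769)⁴/32 = 3.433×10^-6 m⁴.
Shear stress varies linearly with radius: τ = T·r/J = 19900 × 0.0134 / 3.433×10^-6 = 7.767×10^7 Pa.

77.7 N/mm²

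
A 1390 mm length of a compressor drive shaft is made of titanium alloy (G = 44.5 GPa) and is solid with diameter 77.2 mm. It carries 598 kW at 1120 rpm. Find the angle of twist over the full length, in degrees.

ω = 2π·1120/60 = 117.3 rad/s, so T = P/ω = 598×10³ / 117.3 = 5099 N·m.
J = πd⁴/32 = π(0.0772)⁴/32 = 3.487×10^-6 m⁴.
θ = T·L/(G·J) = 5099 × 1.39 / (44.5×10⁹ × 3.487×10^-6) = 0.04567 rad.

2.62°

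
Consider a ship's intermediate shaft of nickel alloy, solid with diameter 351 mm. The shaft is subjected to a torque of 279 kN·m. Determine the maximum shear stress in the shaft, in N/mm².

32.9 N/mm²

J = πd⁴/32 = π(0.351)⁴/32 = 1.490×10^-3 m⁴.
τ_max = T·r/J = 279000 × 0.175 / 1.490×10^-3 = 3.286×10^7 Pa.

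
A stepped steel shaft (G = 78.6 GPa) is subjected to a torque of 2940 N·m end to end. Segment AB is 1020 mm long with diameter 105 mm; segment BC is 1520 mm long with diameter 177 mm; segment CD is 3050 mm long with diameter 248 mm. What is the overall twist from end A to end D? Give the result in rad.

J_AB = π(0.105)⁴/32 = 1.19×10^-5 m⁴; J_BC = π(0.177)⁴/32 = 9.64×10^-5 m⁴; J_CD = π(0.248)⁴/32 = 3.71×10^-4 m⁴.
θ = (T/G)·Σ L_i/J_i = (2940/78.6×10⁹)·(1.02/1.19×10^-5 + 1.52/9.64×10^-5 + 3.05/3.71×10^-4) = 4.094×10^-3 rad.

0.00409 rad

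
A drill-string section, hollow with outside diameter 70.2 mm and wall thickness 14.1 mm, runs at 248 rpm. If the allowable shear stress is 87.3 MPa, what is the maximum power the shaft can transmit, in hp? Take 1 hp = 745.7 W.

180 hp

J = π(d_o⁴ − d_i⁴)/32 = π(0.0702⁴ − 0.0420⁴)/32 = 2.079×10^-6 m⁴.
T_max = τ_allow·J/r = 8.73×10^7 × 2.079×10^-6 / 0.0351 = 5170 N·m.
ω = 2π·248/60 = 25.97 rad/s, so P_max = T_max·ω = 1.343×10^5 W.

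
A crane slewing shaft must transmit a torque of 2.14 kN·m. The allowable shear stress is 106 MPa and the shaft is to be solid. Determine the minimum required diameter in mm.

For a solid shaft τ_max = 16T/(πd³), so d = (16T/(π τ_allow))^(1/3) = (16·2140/(π·1.06×10^8))^(1/3) = 0.04685 m.

46.8 mm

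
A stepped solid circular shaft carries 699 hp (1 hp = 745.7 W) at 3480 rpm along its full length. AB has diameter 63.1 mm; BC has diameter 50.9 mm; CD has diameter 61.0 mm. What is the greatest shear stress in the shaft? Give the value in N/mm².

55.2 N/mm²

ω = 2π·3480/60 = 364.4 rad/s, so T = P/ω = 699×745.7 / 364.4 = 1430 N·m.
Under the same torque, τ_max = 16T/(πd³) is largest where d is smallest — segment BC (d = 50.9 mm).
τ_max = 16·1430/(π·(0.0509)³) = 5.524×10^7 Pa.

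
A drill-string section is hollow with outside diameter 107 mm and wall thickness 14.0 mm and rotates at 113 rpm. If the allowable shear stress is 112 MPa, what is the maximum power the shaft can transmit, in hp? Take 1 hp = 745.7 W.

300 hp

J = π(d_o⁴ − d_i⁴)/32 = π(0.107⁴ − 0.0790⁴)/32 = 9.045×10^-6 m⁴.
T_max = τ_allow·J/r = 1.12×10^8 × 9.045×10^-6 / 0.0535 = 18930 N·m.
ω = 2π·113/60 = 11.83 rad/s, so P_max = T_max·ω = 2.241×10^5 W.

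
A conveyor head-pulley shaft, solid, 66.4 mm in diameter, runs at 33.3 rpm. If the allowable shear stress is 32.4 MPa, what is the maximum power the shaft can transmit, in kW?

6.49 kW

J = πd⁴/32 = π(0.0664)⁴/32 = 1.908×10^-6 m⁴.
T_max = τ_allow·J/r = 3.24×10^7 × 1.908×10^-6 / 0.0332 = 1862 N·m.
ω = 2π·33.3/60 = 3.487 rad/s, so P_max = T_max·ω = 6495 W.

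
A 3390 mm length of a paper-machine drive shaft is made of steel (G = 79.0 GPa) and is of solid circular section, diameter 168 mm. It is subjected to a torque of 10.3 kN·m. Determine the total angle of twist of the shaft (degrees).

0.324°

J = πd⁴/32 = π(0.168)⁴/32 = 7.821×10^-5 m⁴.
θ = T·L/(G·J) = 10300 × 3.39 / (79.0×10⁹ × 7.821×10^-5) = 5.652×10^-3 rad.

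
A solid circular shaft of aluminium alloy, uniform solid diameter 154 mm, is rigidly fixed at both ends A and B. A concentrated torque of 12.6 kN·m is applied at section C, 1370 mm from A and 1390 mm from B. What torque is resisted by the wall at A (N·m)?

With uniform GJ and both ends fixed, compatibility θ_AC = θ_CB gives T_A·a = T_B·b, together with T_A + T_B = T₀.
T_A = T₀·b/(a+b) = 12600·1390/2760 = 6346 N·m; T_B = 6254 N·m.

6350 N·m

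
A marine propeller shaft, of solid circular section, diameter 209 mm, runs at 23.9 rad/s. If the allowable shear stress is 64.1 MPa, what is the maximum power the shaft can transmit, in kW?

J = πd⁴/32 = π(0.209)⁴/32 = 1.873×10^-4 m⁴.
T_max = τ_allow·J/r = 6.41×10^7 × 1.873×10^-4 / 0.104 = 114900 N·m.
ω = 23.9 rad/s, so P_max = T_max·ω = 2.746×10^6 W.

2750 kW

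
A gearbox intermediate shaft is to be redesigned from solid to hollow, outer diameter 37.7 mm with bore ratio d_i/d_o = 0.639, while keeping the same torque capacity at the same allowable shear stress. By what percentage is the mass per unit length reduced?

33.2 %

Equal τ_max and T ⇒ the solid shaft needs d_s³ = d_o³(1−k⁴), so d_s = 37.7·(1−0.639⁴)^(1/3) = 35.48 mm.
Area ratio A_h/A_s = d_o²(1−k²)/d_s² = (1−k²)/(1−k⁴)^(2/3) = 0.6682.
Mass saving = 1 − 0.6682 = 33.2 %.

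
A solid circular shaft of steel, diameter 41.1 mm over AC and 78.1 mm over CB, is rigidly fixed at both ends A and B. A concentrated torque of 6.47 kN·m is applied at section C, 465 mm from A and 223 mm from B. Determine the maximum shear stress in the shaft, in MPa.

66.7 MPa

Compatibility: T_A·a/J_AC = T_B·b/J_CB with T_A + T_B = T₀.
J_AC = 2.80×10^-7 m⁴, J_CB = 3.65×10^-6 m⁴, so T_A = T₀·(J_AC/a)/((J_AC/a)+(J_CB/b)) = 229.5 N·m, T_B = 6240 N·m.
τ in each portion: τ_AC = 1.68×10^7 Pa, τ_CB = 6.67×10^7 Pa; maximum is in CB.
τ_max = T_CB·r/J = 6240·0.0390/3.65×10^-6 = 6.672×10^7 Pa.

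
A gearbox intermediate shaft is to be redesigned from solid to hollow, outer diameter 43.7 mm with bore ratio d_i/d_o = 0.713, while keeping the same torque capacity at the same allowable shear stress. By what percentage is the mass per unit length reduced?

Equal τ_max and T ⇒ the solid shaft needs d_s³ = d_o³(1−k⁴), so d_s = 43.7·(1−0.713⁴)^(1/3) = 39.55 mm.
Area ratio A_h/A_s = d_o²(1−k²)/d_s² = (1−k²)/(1−k⁴)^(2/3) = 0.6001.
Mass saving = 1 − 0.6001 = 40.0 %.

40.0 %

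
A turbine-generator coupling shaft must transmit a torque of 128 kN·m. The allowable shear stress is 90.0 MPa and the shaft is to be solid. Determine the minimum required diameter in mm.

For a solid shaft τ_max = 16T/(πd³), so d = (16T/(π τ_allow))^(1/3) = (16·128000/(π·9.00×10^7))^(1/3) = 0.1935 m.

193 mm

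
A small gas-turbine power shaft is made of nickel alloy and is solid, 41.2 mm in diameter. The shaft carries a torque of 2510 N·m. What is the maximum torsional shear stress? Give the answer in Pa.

1.83e8 Pa

J = πd⁴/32 = π(0.0412)⁴/32 = 2.829×10^-7 m⁴.
τ_max = T·r/J = 2510 × 0.0206 / 2.829×10^-7 = 1.828×10^8 Pa.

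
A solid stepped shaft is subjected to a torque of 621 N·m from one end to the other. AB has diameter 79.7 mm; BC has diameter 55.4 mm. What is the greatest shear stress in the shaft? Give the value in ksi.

2.70 ksi

Under the same torque, τ_max = 16T/(πd³) is largest where d is smallest — segment BC (d = 55.4 mm).
τ_max = 16·621.0/(π·(0.0554)³) = 1.860×10^7 Pa.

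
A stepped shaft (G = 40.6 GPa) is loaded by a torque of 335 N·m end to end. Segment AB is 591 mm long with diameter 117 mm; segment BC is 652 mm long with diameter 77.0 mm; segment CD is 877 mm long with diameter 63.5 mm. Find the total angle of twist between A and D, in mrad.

6.36 mrad

J_AB = π(0.117)⁴/32 = 1.84×10^-5 m⁴; J_BC = π(0.0770)⁴/32 = 3.45×10^-6 m⁴; J_CD = π(0.0635)⁴/32 = 1.60×10^-6 m⁴.
θ = (T/G)·Σ L_i/J_i = (335.0/40.6×10⁹)·(0.591/1.84×10^-5 + 0.652/3.45×10^-6 + 0.877/1.60×10^-6) = 6.357×10^-3 rad.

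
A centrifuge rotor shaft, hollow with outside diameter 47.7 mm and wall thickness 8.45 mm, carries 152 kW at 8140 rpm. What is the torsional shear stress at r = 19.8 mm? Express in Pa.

8.41e6 Pa

ω = 2π·8140/60 = 852.4 rad/s, so T = P/ω = 152×10³ / 852.4 = 178.3 N·m.
J = π(d_o⁴ − d_i⁴)/32 = π(0.0477⁴ − 0.0308⁴)/32 = 4.199×10^-7 m⁴.
Shear stress varies linearly with radius: τ = T·r/J = 178.3 × 0.0198 / 4.199×10^-7 = 8.408×10^6 Pa.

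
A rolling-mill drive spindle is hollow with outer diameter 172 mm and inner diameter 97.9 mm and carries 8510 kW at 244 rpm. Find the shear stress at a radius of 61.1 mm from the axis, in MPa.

265 MPa

ω = 2π·244/60 = 25.55 rad/s, so T = P/ω = 8510×10³ / 25.55 = 333100 N·m.
J = π(d_o⁴ − d_i⁴)/32 = π(0.172⁴ − 0.0979⁴)/32 = 7.691×10^-5 m⁴.
Shear stress varies linearly with radius: τ = T·r/J = 333100 × 0.0611 / 7.691×10^-5 = 2.646×10^8 Pa.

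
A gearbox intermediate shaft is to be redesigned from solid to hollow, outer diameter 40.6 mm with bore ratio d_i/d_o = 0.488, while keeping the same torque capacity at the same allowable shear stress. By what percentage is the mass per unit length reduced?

20.8 %

Equal τ_max and T ⇒ the solid shaft needs d_s³ = d_o³(1−k⁴), so d_s = 40.6·(1−0.488⁴)^(1/3) = 39.82 mm.
Area ratio A_h/A_s = d_o²(1−k²)/d_s² = (1−k²)/(1−k⁴)^(2/3) = 0.7921.
Mass saving = 1 − 0.7921 = 20.8 %.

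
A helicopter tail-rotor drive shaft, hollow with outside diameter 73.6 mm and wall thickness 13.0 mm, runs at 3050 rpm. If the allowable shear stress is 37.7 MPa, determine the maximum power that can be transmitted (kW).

J = π(d_o⁴ − d_i⁴)/32 = π(0.0736⁴ − 0.0476⁴)/32 = 2.377×10^-6 m⁴.
T_max = τ_allow·J/r = 3.77×10^7 × 2.377×10^-6 / 0.0368 = 2435 N·m.
ω = 2π·3050/60 = 319.4 rad/s, so P_max = T_max·ω = 7.777×10^5 W.

778 kW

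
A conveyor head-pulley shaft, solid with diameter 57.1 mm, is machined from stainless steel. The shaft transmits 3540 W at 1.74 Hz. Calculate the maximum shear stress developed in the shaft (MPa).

ω = 2π·1.74 = 10.93 rad/s, so T = P/ω = 3540 / 10.93 = 323.8 N·m.
J = πd⁴/32 = π(0.0571)⁴/32 = 1.044×10^-6 m⁴.
τ_max = T·r/J = 323.8 × 0.0285 / 1.044×10^-6 = 8.858×10^6 Pa.

8.86 MPa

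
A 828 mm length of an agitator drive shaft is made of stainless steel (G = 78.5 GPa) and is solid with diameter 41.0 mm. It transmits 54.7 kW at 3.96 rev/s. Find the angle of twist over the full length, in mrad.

ω = 2π·3.96 = 24.88 rad/s, so T = P/ω = 54.7×10³ / 24.88 = 2198 N·m.
J = πd⁴/32 = π(0.0410)⁴/32 = 2.774×10^-7 m⁴.
θ = T·L/(G·J) = 2198 × 0.828 / (78.5×10⁹ × 2.774×10^-7) = 0.08359 rad.

83.6 mrad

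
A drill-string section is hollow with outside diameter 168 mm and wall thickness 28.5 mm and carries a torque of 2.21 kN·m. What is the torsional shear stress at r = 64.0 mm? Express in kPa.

2230 kPa

J = π(d_o⁴ − d_i⁴)/32 = π(0.168⁴ − 0.111⁴)/32 = 6.330×10^-5 m⁴.
Shear stress varies linearly with radius: τ = T·r/J = 2210 × 0.0640 / 6.330×10^-5 = 2.234×10^6 Pa.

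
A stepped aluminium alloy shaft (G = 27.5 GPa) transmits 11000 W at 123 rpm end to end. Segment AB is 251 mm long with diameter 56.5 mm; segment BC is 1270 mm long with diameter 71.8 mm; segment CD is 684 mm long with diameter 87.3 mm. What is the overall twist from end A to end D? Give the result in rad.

ω = 2π·123/60 = 12.88 rad/s, so T = P/ω = 11000 / 12.88 = 854.0 N·m.
J_AB = π(0.0565)⁴/32 = 1.00×10^-6 m⁴; J_BC = π(0.0718)⁴/32 = 2.61×10^-6 m⁴; J_CD = π(0.0873)⁴/32 = 5.70×10^-6 m⁴.
θ = (T/G)·Σ L_i/J_i = (854.0/27.5×10⁹)·(0.251/1.00×10^-6 + 1.27/2.61×10^-6 + 0.684/5.70×10^-6) = 0.02663 rad.

0.0266 rad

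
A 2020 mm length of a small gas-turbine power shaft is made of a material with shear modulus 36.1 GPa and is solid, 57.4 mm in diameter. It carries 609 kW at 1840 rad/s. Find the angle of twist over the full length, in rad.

ω = 1840 rad/s, so T = P/ω = 609×10³ / 1840 = 331.0 N·m.
J = πd⁴/32 = π(0.0574)⁴/32 = 1.066×10^-6 m⁴.
θ = T·L/(G·J) = 331.0 × 2.02 / (36.1×10⁹ × 1.066×10^-6) = 0.01738 rad.

0.0174 rad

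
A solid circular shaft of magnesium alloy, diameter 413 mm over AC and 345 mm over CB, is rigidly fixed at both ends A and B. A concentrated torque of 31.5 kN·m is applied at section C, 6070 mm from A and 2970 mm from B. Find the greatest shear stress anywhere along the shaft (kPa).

1950 kPa

Compatibility: T_A·a/J_AC = T_B·b/J_CB with T_A + T_B = T₀.
J_AC = 2.86×10^-3 m⁴, J_CB = 1.39×10^-3 m⁴, so T_A = T₀·(J_AC/a)/((J_AC/a)+(J_CB/b)) = 15790 N·m, T_B = 15710 N·m.
τ in each portion: τ_AC = 1.14×10^6 Pa, τ_CB = 1.95×10^6 Pa; maximum is in CB.
τ_max = T_CB·r/J = 15710·0.172/1.39×10^-3 = 1.949×10^6 Pa.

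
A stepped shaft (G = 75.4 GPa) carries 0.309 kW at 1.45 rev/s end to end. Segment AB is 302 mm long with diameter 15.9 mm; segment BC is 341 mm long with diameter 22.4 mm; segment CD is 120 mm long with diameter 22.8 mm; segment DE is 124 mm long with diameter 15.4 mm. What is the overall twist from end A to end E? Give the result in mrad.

40.0 mrad

ω = 2π·1.45 = 9.111 rad/s, so T = P/ω = 0.309×10³ / 9.111 = 33.92 N·m.
J_AB = π(0.0159)⁴/32 = 6.27×10^-9 m⁴; J_BC = π(0.0224)⁴/32 = 2.47×10^-8 m⁴; J_CD = π(0.0228)⁴/32 = 2.65×10^-8 m⁴; J_DE = π(0.0154)⁴/32 = 5.52×10^-9 m⁴.
θ = (T/G)·Σ L_i/J_i = (33.92/75.4×10⁹)·(0.302/6.27×10^-9 + 0.341/2.47×10^-8 + 0.120/2.65×10^-8 + 0.124/5.52×10^-9) = 0.03999 rad.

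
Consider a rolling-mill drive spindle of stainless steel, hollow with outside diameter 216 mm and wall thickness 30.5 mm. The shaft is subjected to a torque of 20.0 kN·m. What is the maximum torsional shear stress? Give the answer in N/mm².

J = π(d_o⁴ − d_i⁴)/32 = π(0.216⁴ − 0.155⁴)/32 = 1.570×10^-4 m⁴.
τ_max = T·r/J = 20000 × 0.108 / 1.570×10^-4 = 1.375×10^7 Pa.

13.8 N/mm²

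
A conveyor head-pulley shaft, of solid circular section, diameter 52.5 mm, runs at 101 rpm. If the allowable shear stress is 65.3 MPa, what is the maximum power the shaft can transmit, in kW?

19.6 kW

J = πd⁴/32 = π(0.0525)⁴/32 = 7.458×10^-7 m⁴.
T_max = τ_allow·J/r = 6.53×10^7 × 7.458×10^-7 / 0.0262 = 1855 N·m.
ω = 2π·101/60 = 10.58 rad/s, so P_max = T_max·ω = 1.962×10^4 W.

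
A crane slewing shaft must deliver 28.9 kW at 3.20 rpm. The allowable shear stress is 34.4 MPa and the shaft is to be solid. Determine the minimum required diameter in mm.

ω = 2π·3.20/60 = 0.3351 rad/s, so T = P/ω = 28.9×10³ / 0.3351 = 86240 N·m.
For a solid shaft τ_max = 16T/(πd³), so d = (16T/(π τ_allow))^(1/3) = (16·86240/(π·3.44×10^7))^(1/3) = 0.2337 m.

234 mm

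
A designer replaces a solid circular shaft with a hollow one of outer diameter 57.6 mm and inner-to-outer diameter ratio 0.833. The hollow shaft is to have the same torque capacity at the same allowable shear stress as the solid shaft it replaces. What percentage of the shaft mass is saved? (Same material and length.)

52.6 %

Equal τ_max and T ⇒ the solid shaft needs d_s³ = d_o³(1−k⁴), so d_s = 57.6·(1−0.833⁴)^(1/3) = 46.27 mm.
Area ratio A_h/A_s = d_o²(1−k²)/d_s² = (1−k²)/(1−k⁴)^(2/3) = 0.4743.
Mass saving = 1 − 0.4743 = 52.6 %.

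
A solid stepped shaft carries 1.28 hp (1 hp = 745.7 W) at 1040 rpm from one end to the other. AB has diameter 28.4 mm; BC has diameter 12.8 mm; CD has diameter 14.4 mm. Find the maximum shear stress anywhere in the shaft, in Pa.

2.13e7 Pa

ω = 2π·1040/60 = 108.9 rad/s, so T = P/ω = 1.28×745.7 / 108.9 = 8.764 N·m.
Under the same torque, τ_max = 16T/(πd³) is largest where d is smallest — segment BC (d = 12.8 mm).
τ_max = 16·8.764/(π·(0.0128)³) = 2.128×10^7 Pa.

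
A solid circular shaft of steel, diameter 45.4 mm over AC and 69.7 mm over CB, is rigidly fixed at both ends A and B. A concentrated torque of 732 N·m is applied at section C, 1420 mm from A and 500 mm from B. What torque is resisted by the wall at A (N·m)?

Compatibility: T_A·a/J_AC = T_B·b/J_CB with T_A + T_B = T₀.
J_AC = 4.17×10^-7 m⁴, J_CB = 2.32×10^-6 m⁴, so T_A = T₀·(J_AC/a)/((J_AC/a)+(J_CB/b)) = 43.63 N·m, T_B = 688.4 N·m.

43.6 N·m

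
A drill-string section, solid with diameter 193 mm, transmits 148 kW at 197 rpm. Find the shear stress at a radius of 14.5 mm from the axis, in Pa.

ω = 2π·197/60 = 20.63 rad/s, so T = P/ω = 148×10³ / 20.63 = 7174 N·m.
J = πd⁴/32 = π(0.193)⁴/32 = 1.362×10^-4 m⁴.
Shear stress varies linearly with radius: τ = T·r/J = 7174 × 0.0145 / 1.362×10^-4 = 7.637×10^5 Pa.

764000 Pa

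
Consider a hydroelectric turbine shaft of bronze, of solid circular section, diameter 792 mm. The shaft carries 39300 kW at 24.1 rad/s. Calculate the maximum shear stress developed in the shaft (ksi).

2.42 ksi

ω = 24.1 rad/s, so T = P/ω = 39300×10³ / 24.10 = 1.631e6 N·m.
J = πd⁴/32 = π(0.792)⁴/32 = 0.03863 m⁴.
τ_max = T·r/J = 1.631e6 × 0.396 / 0.03863 = 1.672×10^7 Pa.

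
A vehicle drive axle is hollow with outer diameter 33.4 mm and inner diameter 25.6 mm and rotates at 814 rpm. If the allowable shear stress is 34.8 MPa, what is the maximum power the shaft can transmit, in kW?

J = π(d_o⁴ − d_i⁴)/32 = π(0.0334⁴ − 0.0256⁴)/32 = 8.001×10^-8 m⁴.
T_max = τ_allow·J/r = 3.48×10^7 × 8.001×10^-8 / 0.0167 = 166.7 N·m.
ω = 2π·814/60 = 85.24 rad/s, so P_max = T_max·ω = 1.421×10^4 W.

14.2 kW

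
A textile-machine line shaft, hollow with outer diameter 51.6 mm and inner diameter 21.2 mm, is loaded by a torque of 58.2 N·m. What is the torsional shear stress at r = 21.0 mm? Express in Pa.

1.81e6 Pa

J = π(d_o⁴ − d_i⁴)/32 = π(0.0516⁴ − 0.0212⁴)/32 = 6.762×10^-7 m⁴.
Shear stress varies linearly with radius: τ = T·r/J = 58.20 × 0.0210 / 6.762×10^-7 = 1.808×10^6 Pa.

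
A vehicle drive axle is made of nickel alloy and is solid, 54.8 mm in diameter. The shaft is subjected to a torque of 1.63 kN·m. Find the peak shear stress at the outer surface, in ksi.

7.32 ksi

J = πd⁴/32 = π(0.0548)⁴/32 = 8.854×10^-7 m⁴.
τ_max = T·r/J = 1630 × 0.0274 / 8.854×10^-7 = 5.044×10^7 Pa.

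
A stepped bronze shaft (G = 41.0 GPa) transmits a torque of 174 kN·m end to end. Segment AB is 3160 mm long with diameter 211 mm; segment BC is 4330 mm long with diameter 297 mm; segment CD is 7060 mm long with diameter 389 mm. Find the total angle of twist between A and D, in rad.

0.106 rad

J_AB = π(0.211)⁴/32 = 1.95×10^-4 m⁴; J_BC = π(0.297)⁴/32 = 7.64×10^-4 m⁴; J_CD = π(0.389)⁴/32 = 2.25×10^-3 m⁴.
θ = (T/G)·Σ L_i/J_i = (174000/41.0×10⁹)·(3.16/1.95×10^-4 + 4.33/7.64×10^-4 + 7.06/2.25×10^-3) = 0.1063 rad.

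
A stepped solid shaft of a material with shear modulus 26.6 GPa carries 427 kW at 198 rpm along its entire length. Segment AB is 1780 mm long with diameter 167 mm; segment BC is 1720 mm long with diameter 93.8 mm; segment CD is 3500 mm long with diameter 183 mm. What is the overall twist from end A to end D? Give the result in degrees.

12.5°

ω = 2π·198/60 = 20.73 rad/s, so T = P/ω = 427×10³ / 20.73 = 20590 N·m.
J_AB = π(0.167)⁴/32 = 7.64×10^-5 m⁴; J_BC = π(0.0938)⁴/32 = 7.60×10^-6 m⁴; J_CD = π(0.183)⁴/32 = 1.10×10^-4 m⁴.
θ = (T/G)·Σ L_i/J_i = (20590/26.6×10⁹)·(1.78/7.64×10^-5 + 1.72/7.60×10^-6 + 3.50/1.10×10^-4) = 0.2179 rad.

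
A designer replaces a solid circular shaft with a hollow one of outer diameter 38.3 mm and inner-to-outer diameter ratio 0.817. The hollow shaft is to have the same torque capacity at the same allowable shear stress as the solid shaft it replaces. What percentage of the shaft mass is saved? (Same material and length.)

Equal τ_max and T ⇒ the solid shaft needs d_s³ = d_o³(1−k⁴), so d_s = 38.3·(1−0.817⁴)^(1/3) = 31.46 mm.
Area ratio A_h/A_s = d_o²(1−k²)/d_s² = (1−k²)/(1−k⁴)^(2/3) = 0.4927.
Mass saving = 1 − 0.4927 = 50.7 %.

50.7 %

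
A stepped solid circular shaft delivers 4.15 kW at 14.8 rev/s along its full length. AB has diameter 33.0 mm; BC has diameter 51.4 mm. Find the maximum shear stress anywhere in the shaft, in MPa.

6.32 MPa

ω = 2π·14.8 = 92.99 rad/s, so T = P/ω = 4.15×10³ / 92.99 = 44.63 N·m.
Under the same torque, τ_max = 16T/(πd³) is largest where d is smallest — segment AB (d = 33.0 mm).
τ_max = 16·44.63/(π·(0.0330)³) = 6.325×10^6 Pa.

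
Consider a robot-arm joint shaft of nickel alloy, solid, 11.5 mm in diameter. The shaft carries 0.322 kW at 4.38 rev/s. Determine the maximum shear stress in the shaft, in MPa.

39.2 MPa

ω = 2π·4.38 = 27.52 rad/s, so T = P/ω = 0.322×10³ / 27.52 = 11.70 N·m.
J = πd⁴/32 = π(0.0115)⁴/32 = 1.717×10^-9 m⁴.
τ_max = T·r/J = 11.70 × 0.00575 / 1.717×10^-9 = 3.918×10^7 Pa.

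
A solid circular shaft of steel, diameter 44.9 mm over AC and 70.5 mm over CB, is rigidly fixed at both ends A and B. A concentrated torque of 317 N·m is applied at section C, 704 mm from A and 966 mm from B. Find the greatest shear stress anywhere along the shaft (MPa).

Compatibility: T_A·a/J_AC = T_B·b/J_CB with T_A + T_B = T₀.
J_AC = 3.99×10^-7 m⁴, J_CB = 2.43×10^-6 m⁴, so T_A = T₀·(J_AC/a)/((J_AC/a)+(J_CB/b)) = 58.38 N·m, T_B = 258.6 N·m.
τ in each portion: τ_AC = 3.28×10^6 Pa, τ_CB = 3.76×10^6 Pa; maximum is in CB.
τ_max = T_CB·r/J = 258.6·0.0352/2.43×10^-6 = 3.759×10^6 Pa.

3.76 MPa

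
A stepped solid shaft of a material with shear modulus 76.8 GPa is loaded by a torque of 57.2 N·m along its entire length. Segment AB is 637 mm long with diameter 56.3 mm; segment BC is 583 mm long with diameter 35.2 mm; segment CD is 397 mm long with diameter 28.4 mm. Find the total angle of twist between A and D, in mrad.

J_AB = π(0.0563)⁴/32 = 9.86×10^-7 m⁴; J_BC = π(0.0352)⁴/32 = 1.51×10^-7 m⁴; J_CD = π(0.0284)⁴/32 = 6.39×10^-8 m⁴.
θ = (T/G)·Σ L_i/J_i = (57.20/76.8×10⁹)·(0.637/9.86×10^-7 + 0.583/1.51×10^-7 + 0.397/6.39×10^-8) = 7.992×10^-3 rad.

7.99 mrad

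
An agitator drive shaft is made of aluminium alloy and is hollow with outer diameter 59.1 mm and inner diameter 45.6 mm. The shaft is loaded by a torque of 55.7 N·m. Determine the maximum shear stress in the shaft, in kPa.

J = π(d_o⁴ − d_i⁴)/32 = π(0.0591⁴ − 0.0456⁴)/32 = 7.732×10^-7 m⁴.
τ_max = T·r/J = 55.70 × 0.0295 / 7.732×10^-7 = 2.129×10^6 Pa.

2130 kPa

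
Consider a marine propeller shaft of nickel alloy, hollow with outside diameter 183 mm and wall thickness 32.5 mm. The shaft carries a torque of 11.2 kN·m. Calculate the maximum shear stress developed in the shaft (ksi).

1.63 ksi

J = π(d_o⁴ − d_i⁴)/32 = π(0.183⁴ − 0.118⁴)/32 = 9.107×10^-5 m⁴.
τ_max = T·r/J = 11200 × 0.0915 / 9.107×10^-5 = 1.125×10^7 Pa.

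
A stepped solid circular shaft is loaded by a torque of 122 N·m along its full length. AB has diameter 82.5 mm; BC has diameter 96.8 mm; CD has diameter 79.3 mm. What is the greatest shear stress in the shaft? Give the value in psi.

Under the same torque, τ_max = 16T/(πd³) is largest where d is smallest — segment CD (d = 79.3 mm).
τ_max = 16·122.0/(π·(0.0793)³) = 1.246×10^6 Pa.

181 psi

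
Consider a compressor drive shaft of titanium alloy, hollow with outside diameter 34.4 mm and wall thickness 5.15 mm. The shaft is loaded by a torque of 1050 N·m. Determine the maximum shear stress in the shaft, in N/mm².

173 N/mm²

J = π(d_o⁴ − d_i⁴)/32 = π(0.0344⁴ − 0.0241⁴)/32 = 1.044×10^-7 m⁴.
τ_max = T·r/J = 1050 × 0.0172 / 1.044×10^-7 = 1.731×10^8 Pa.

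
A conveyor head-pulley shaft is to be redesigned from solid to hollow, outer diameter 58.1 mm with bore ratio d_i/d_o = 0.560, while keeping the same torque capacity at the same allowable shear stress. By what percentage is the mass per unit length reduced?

26.5 %

Equal τ_max and T ⇒ the solid shaft needs d_s³ = d_o³(1−k⁴), so d_s = 58.1·(1−0.560⁴)^(1/3) = 56.13 mm.
Area ratio A_h/A_s = d_o²(1−k²)/d_s² = (1−k²)/(1−k⁴)^(2/3) = 0.7354.
Mass saving = 1 − 0.7354 = 26.5 %.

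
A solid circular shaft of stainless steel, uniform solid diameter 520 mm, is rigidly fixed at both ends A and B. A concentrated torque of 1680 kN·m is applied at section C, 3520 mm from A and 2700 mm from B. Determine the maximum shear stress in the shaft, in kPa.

With uniform GJ and both ends fixed, compatibility θ_AC = θ_CB gives T_A·a = T_B·b, together with T_A + T_B = T₀.
T_A = T₀·b/(a+b) = 1.680e6·2700/6220 = 729300 N·m; T_B = 950700 N·m.
τ in each portion: τ_AC = 2.64×10^7 Pa, τ_CB = 3.44×10^7 Pa; maximum is in CB.
τ_max = T_CB·r/J = 950700·0.260/7.18×10^-3 = 3.444×10^7 Pa.

34400 kPa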